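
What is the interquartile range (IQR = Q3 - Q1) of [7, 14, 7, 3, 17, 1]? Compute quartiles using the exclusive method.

12.25

Step 1: Sort the data: [1, 3, 7, 7, 14, 17]
Step 2: n = 6
Step 3: Using the exclusive quartile method:
  Q1 = 2.5
  Q2 (median) = 7
  Q3 = 14.75
  IQR = Q3 - Q1 = 14.75 - 2.5 = 12.25
Step 4: IQR = 12.25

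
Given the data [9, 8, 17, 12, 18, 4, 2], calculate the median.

9

Step 1: Sort the data in ascending order: [2, 4, 8, 9, 12, 17, 18]
Step 2: The number of values is n = 7.
Step 3: Since n is odd, the median is the middle value at position 4: 9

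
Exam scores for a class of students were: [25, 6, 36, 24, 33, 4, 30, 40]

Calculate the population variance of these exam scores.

154.6875

Step 1: Compute the mean: (25 + 6 + 36 + 24 + 33 + 4 + 30 + 40) / 8 = 24.75
Step 2: Compute squared deviations from the mean:
  (25 - 24.75)^2 = 0.0625
  (6 - 24.75)^2 = 351.5625
  (36 - 24.75)^2 = 126.5625
  (24 - 24.75)^2 = 0.5625
  (33 - 24.75)^2 = 68.0625
  (4 - 24.75)^2 = 430.5625
  (30 - 24.75)^2 = 27.5625
  (40 - 24.75)^2 = 232.5625
Step 3: Sum of squared deviations = 1237.5
Step 4: Population variance = 1237.5 / 8 = 154.6875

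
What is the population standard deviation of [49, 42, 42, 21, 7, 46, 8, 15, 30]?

15.6805

Step 1: Compute the mean: 28.8889
Step 2: Sum of squared deviations from the mean: 2212.8889
Step 3: Population variance = 2212.8889 / 9 = 245.8765
Step 4: Standard deviation = sqrt(245.8765) = 15.6805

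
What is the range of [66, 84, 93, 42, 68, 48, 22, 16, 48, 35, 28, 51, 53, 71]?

77

Step 1: Identify the maximum value: max = 93
Step 2: Identify the minimum value: min = 16
Step 3: Range = max - min = 93 - 16 = 77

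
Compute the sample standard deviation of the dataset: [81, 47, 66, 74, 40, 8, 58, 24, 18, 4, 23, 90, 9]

29.8032

Step 1: Compute the mean: 41.6923
Step 2: Sum of squared deviations from the mean: 10658.7692
Step 3: Sample variance = 10658.7692 / 12 = 888.2308
Step 4: Standard deviation = sqrt(888.2308) = 29.8032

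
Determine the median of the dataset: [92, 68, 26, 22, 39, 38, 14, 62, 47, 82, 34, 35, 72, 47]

43

Step 1: Sort the data in ascending order: [14, 22, 26, 34, 35, 38, 39, 47, 47, 62, 68, 72, 82, 92]
Step 2: The number of values is n = 14.
Step 3: Since n is even, the median is the average of positions 7 and 8:
  Median = (39 + 47) / 2 = 43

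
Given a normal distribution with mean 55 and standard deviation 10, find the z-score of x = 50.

-0.5

Step 1: Recall the z-score formula: z = (x - mu) / sigma
Step 2: Substitute values: z = (50 - 55) / 10
Step 3: z = -5 / 10 = -0.5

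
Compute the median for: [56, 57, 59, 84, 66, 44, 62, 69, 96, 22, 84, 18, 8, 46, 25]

57

Step 1: Sort the data in ascending order: [8, 18, 22, 25, 44, 46, 56, 57, 59, 62, 66, 69, 84, 84, 96]
Step 2: The number of values is n = 15.
Step 3: Since n is odd, the median is the middle value at position 8: 57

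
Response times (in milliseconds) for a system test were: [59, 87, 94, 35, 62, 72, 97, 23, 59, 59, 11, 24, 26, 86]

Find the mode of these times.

59

Step 1: Count the frequency of each value:
  11: appears 1 time(s)
  23: appears 1 time(s)
  24: appears 1 time(s)
  26: appears 1 time(s)
  35: appears 1 time(s)
  59: appears 3 time(s)
  62: appears 1 time(s)
  72: appears 1 time(s)
  86: appears 1 time(s)
  87: appears 1 time(s)
  94: appears 1 time(s)
  97: appears 1 time(s)
Step 2: The value 59 appears most frequently (3 times).
Step 3: Mode = 59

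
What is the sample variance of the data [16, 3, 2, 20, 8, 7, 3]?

48.9524

Step 1: Compute the mean: (16 + 3 + 2 + 20 + 8 + 7 + 3) / 7 = 8.4286
Step 2: Compute squared deviations from the mean:
  (16 - 8.4286)^2 = 57.3265
  (3 - 8.4286)^2 = 29.4694
  (2 - 8.4286)^2 = 41.3265
  (20 - 8.4286)^2 = 133.898
  (8 - 8.4286)^2 = 0.1837
  (7 - 8.4286)^2 = 2.0408
  (3 - 8.4286)^2 = 29.4694
Step 3: Sum of squared deviations = 293.7143
Step 4: Sample variance = 293.7143 / 6 = 48.9524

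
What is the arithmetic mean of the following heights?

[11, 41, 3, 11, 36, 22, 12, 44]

22.5

Step 1: Sum all values: 11 + 41 + 3 + 11 + 36 + 22 + 12 + 44 = 180
Step 2: Count the number of values: n = 8
Step 3: Mean = sum / n = 180 / 8 = 22.5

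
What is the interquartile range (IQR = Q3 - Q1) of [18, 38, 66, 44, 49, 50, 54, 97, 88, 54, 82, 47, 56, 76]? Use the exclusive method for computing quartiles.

31.25

Step 1: Sort the data: [18, 38, 44, 47, 49, 50, 54, 54, 56, 66, 76, 82, 88, 97]
Step 2: n = 14
Step 3: Using the exclusive quartile method:
  Q1 = 46.25
  Q2 (median) = 54
  Q3 = 77.5
  IQR = Q3 - Q1 = 77.5 - 46.25 = 31.25
Step 4: IQR = 31.25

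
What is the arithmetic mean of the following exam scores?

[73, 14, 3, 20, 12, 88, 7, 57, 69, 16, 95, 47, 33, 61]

42.5

Step 1: Sum all values: 73 + 14 + 3 + 20 + 12 + 88 + 7 + 57 + 69 + 16 + 95 + 47 + 33 + 61 = 595
Step 2: Count the number of values: n = 14
Step 3: Mean = sum / n = 595 / 14 = 42.5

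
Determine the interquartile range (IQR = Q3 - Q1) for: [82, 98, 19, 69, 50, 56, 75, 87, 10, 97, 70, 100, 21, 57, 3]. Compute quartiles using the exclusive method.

66

Step 1: Sort the data: [3, 10, 19, 21, 50, 56, 57, 69, 70, 75, 82, 87, 97, 98, 100]
Step 2: n = 15
Step 3: Using the exclusive quartile method:
  Q1 = 21
  Q2 (median) = 69
  Q3 = 87
  IQR = Q3 - Q1 = 87 - 21 = 66
Step 4: IQR = 66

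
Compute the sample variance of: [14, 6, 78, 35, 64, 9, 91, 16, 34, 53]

913.3333

Step 1: Compute the mean: (14 + 6 + 78 + 35 + 64 + 9 + 91 + 16 + 34 + 53) / 10 = 40
Step 2: Compute squared deviations from the mean:
  (14 - 40)^2 = 676
  (6 - 40)^2 = 1156
  (78 - 40)^2 = 1444
  (35 - 40)^2 = 25
  (64 - 40)^2 = 576
  (9 - 40)^2 = 961
  (91 - 40)^2 = 2601
  (16 - 40)^2 = 576
  (34 - 40)^2 = 36
  (53 - 40)^2 = 169
Step 3: Sum of squared deviations = 8220
Step 4: Sample variance = 8220 / 9 = 913.3333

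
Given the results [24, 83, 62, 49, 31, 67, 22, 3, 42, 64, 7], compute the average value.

41.2727

Step 1: Sum all values: 24 + 83 + 62 + 49 + 31 + 67 + 22 + 3 + 42 + 64 + 7 = 454
Step 2: Count the number of values: n = 11
Step 3: Mean = sum / n = 454 / 11 = 41.2727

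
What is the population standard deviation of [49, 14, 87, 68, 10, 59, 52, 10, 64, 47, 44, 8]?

25.2234

Step 1: Compute the mean: 42.6667
Step 2: Sum of squared deviations from the mean: 7634.6667
Step 3: Population variance = 7634.6667 / 12 = 636.2222
Step 4: Standard deviation = sqrt(636.2222) = 25.2234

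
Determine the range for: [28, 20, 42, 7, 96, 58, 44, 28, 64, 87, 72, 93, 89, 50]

89

Step 1: Identify the maximum value: max = 96
Step 2: Identify the minimum value: min = 7
Step 3: Range = max - min = 96 - 7 = 89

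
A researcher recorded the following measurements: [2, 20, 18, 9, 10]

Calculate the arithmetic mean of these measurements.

11.8

Step 1: Sum all values: 2 + 20 + 18 + 9 + 10 = 59
Step 2: Count the number of values: n = 5
Step 3: Mean = sum / n = 59 / 5 = 11.8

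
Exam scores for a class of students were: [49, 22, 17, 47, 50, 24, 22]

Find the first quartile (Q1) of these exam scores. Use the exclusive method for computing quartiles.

22

Step 1: Sort the data: [17, 22, 22, 24, 47, 49, 50]
Step 2: n = 7
Step 3: Using the exclusive quartile method:
  Q1 = 22
  Q2 (median) = 24
  Q3 = 49
  IQR = Q3 - Q1 = 49 - 22 = 27
Step 4: Q1 = 22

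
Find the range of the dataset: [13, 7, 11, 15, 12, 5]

10

Step 1: Identify the maximum value: max = 15
Step 2: Identify the minimum value: min = 5
Step 3: Range = max - min = 15 - 5 = 10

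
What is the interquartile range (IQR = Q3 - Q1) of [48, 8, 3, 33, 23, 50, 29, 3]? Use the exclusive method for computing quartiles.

40

Step 1: Sort the data: [3, 3, 8, 23, 29, 33, 48, 50]
Step 2: n = 8
Step 3: Using the exclusive quartile method:
  Q1 = 4.25
  Q2 (median) = 26
  Q3 = 44.25
  IQR = Q3 - Q1 = 44.25 - 4.25 = 40
Step 4: IQR = 40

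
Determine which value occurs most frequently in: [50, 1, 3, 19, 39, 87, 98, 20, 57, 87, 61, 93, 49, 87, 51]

87

Step 1: Count the frequency of each value:
  1: appears 1 time(s)
  3: appears 1 time(s)
  19: appears 1 time(s)
  20: appears 1 time(s)
  39: appears 1 time(s)
  49: appears 1 time(s)
  50: appears 1 time(s)
  51: appears 1 time(s)
  57: appears 1 time(s)
  61: appears 1 time(s)
  87: appears 3 time(s)
  93: appears 1 time(s)
  98: appears 1 time(s)
Step 2: The value 87 appears most frequently (3 times).
Step 3: Mode = 87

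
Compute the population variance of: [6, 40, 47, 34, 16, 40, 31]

182.2449

Step 1: Compute the mean: (6 + 40 + 47 + 34 + 16 + 40 + 31) / 7 = 30.5714
Step 2: Compute squared deviations from the mean:
  (6 - 30.5714)^2 = 603.7551
  (40 - 30.5714)^2 = 88.898
  (47 - 30.5714)^2 = 269.898
  (34 - 30.5714)^2 = 11.7551
  (16 - 30.5714)^2 = 212.3265
  (40 - 30.5714)^2 = 88.898
  (31 - 30.5714)^2 = 0.1837
Step 3: Sum of squared deviations = 1275.7143
Step 4: Population variance = 1275.7143 / 7 = 182.2449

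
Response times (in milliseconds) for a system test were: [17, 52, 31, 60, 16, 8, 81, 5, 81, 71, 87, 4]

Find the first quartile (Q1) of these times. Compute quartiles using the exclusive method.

10

Step 1: Sort the data: [4, 5, 8, 16, 17, 31, 52, 60, 71, 81, 81, 87]
Step 2: n = 12
Step 3: Using the exclusive quartile method:
  Q1 = 10
  Q2 (median) = 41.5
  Q3 = 78.5
  IQR = Q3 - Q1 = 78.5 - 10 = 68.5
Step 4: Q1 = 10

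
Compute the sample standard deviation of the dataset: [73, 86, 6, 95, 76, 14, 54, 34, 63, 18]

31.9494

Step 1: Compute the mean: 51.9
Step 2: Sum of squared deviations from the mean: 9186.9
Step 3: Sample variance = 9186.9 / 9 = 1020.7667
Step 4: Standard deviation = sqrt(1020.7667) = 31.9494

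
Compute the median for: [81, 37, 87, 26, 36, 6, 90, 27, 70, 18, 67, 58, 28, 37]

37

Step 1: Sort the data in ascending order: [6, 18, 26, 27, 28, 36, 37, 37, 58, 67, 70, 81, 87, 90]
Step 2: The number of values is n = 14.
Step 3: Since n is even, the median is the average of positions 7 and 8:
  Median = (37 + 37) / 2 = 37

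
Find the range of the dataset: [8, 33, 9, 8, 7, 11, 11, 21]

26

Step 1: Identify the maximum value: max = 33
Step 2: Identify the minimum value: min = 7
Step 3: Range = max - min = 33 - 7 = 26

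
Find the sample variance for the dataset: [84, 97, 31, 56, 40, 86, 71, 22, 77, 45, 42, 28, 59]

597.5256

Step 1: Compute the mean: (84 + 97 + 31 + 56 + 40 + 86 + 71 + 22 + 77 + 45 + 42 + 28 + 59) / 13 = 56.7692
Step 2: Compute squared deviations from the mean:
  (84 - 56.7692)^2 = 741.5148
  (97 - 56.7692)^2 = 1618.5148
  (31 - 56.7692)^2 = 664.0533
  (56 - 56.7692)^2 = 0.5917
  (40 - 56.7692)^2 = 281.2071
  (86 - 56.7692)^2 = 854.4379
  (71 - 56.7692)^2 = 202.5148
  (22 - 56.7692)^2 = 1208.8994
  (77 - 56.7692)^2 = 409.284
  (45 - 56.7692)^2 = 138.5148
  (42 - 56.7692)^2 = 218.1302
  (28 - 56.7692)^2 = 827.6686
  (59 - 56.7692)^2 = 4.9763
Step 3: Sum of squared deviations = 7170.3077
Step 4: Sample variance = 7170.3077 / 12 = 597.5256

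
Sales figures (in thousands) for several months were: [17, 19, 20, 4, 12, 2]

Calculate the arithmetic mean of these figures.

12.3333

Step 1: Sum all values: 17 + 19 + 20 + 4 + 12 + 2 = 74
Step 2: Count the number of values: n = 6
Step 3: Mean = sum / n = 74 / 6 = 12.3333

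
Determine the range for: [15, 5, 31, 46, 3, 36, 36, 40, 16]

43

Step 1: Identify the maximum value: max = 46
Step 2: Identify the minimum value: min = 3
Step 3: Range = max - min = 46 - 3 = 43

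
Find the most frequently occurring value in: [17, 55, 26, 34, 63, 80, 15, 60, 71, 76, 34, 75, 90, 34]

34

Step 1: Count the frequency of each value:
  15: appears 1 time(s)
  17: appears 1 time(s)
  26: appears 1 time(s)
  34: appears 3 time(s)
  55: appears 1 time(s)
  60: appears 1 time(s)
  63: appears 1 time(s)
  71: appears 1 time(s)
  75: appears 1 time(s)
  76: appears 1 time(s)
  80: appears 1 time(s)
  90: appears 1 time(s)
Step 2: The value 34 appears most frequently (3 times).
Step 3: Mode = 34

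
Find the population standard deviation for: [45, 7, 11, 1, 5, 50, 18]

18.3759

Step 1: Compute the mean: 19.5714
Step 2: Sum of squared deviations from the mean: 2363.7143
Step 3: Population variance = 2363.7143 / 7 = 337.6735
Step 4: Standard deviation = sqrt(337.6735) = 18.3759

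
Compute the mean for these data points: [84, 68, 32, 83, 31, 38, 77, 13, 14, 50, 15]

45.9091

Step 1: Sum all values: 84 + 68 + 32 + 83 + 31 + 38 + 77 + 13 + 14 + 50 + 15 = 505
Step 2: Count the number of values: n = 11
Step 3: Mean = sum / n = 505 / 11 = 45.9091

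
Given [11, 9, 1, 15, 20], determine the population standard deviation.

6.3372

Step 1: Compute the mean: 11.2
Step 2: Sum of squared deviations from the mean: 200.8
Step 3: Population variance = 200.8 / 5 = 40.16
Step 4: Standard deviation = sqrt(40.16) = 6.3372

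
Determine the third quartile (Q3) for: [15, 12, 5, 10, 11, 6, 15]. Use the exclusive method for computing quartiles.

15

Step 1: Sort the data: [5, 6, 10, 11, 12, 15, 15]
Step 2: n = 7
Step 3: Using the exclusive quartile method:
  Q1 = 6
  Q2 (median) = 11
  Q3 = 15
  IQR = Q3 - Q1 = 15 - 6 = 9
Step 4: Q3 = 15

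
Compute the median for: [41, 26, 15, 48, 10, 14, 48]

26

Step 1: Sort the data in ascending order: [10, 14, 15, 26, 41, 48, 48]
Step 2: The number of values is n = 7.
Step 3: Since n is odd, the median is the middle value at position 4: 26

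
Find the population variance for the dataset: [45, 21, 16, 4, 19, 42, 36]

196.4082

Step 1: Compute the mean: (45 + 21 + 16 + 4 + 19 + 42 + 36) / 7 = 26.1429
Step 2: Compute squared deviations from the mean:
  (45 - 26.1429)^2 = 355.5918
  (21 - 26.1429)^2 = 26.449
  (16 - 26.1429)^2 = 102.8776
  (4 - 26.1429)^2 = 490.3061
  (19 - 26.1429)^2 = 51.0204
  (42 - 26.1429)^2 = 251.449
  (36 - 26.1429)^2 = 97.1633
Step 3: Sum of squared deviations = 1374.8571
Step 4: Population variance = 1374.8571 / 7 = 196.4082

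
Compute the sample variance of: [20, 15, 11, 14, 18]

12.3

Step 1: Compute the mean: (20 + 15 + 11 + 14 + 18) / 5 = 15.6
Step 2: Compute squared deviations from the mean:
  (20 - 15.6)^2 = 19.36
  (15 - 15.6)^2 = 0.36
  (11 - 15.6)^2 = 21.16
  (14 - 15.6)^2 = 2.56
  (18 - 15.6)^2 = 5.76
Step 3: Sum of squared deviations = 49.2
Step 4: Sample variance = 49.2 / 4 = 12.3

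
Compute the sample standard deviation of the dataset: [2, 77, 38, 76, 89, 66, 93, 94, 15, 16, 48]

33.8048

Step 1: Compute the mean: 55.8182
Step 2: Sum of squared deviations from the mean: 11427.6364
Step 3: Sample variance = 11427.6364 / 10 = 1142.7636
Step 4: Standard deviation = sqrt(1142.7636) = 33.8048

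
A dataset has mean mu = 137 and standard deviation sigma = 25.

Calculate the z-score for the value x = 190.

2.12

Step 1: Recall the z-score formula: z = (x - mu) / sigma
Step 2: Substitute values: z = (190 - 137) / 25
Step 3: z = 53 / 25 = 2.12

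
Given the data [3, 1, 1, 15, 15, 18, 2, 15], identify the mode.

15

Step 1: Count the frequency of each value:
  1: appears 2 time(s)
  2: appears 1 time(s)
  3: appears 1 time(s)
  15: appears 3 time(s)
  18: appears 1 time(s)
Step 2: The value 15 appears most frequently (3 times).
Step 3: Mode = 15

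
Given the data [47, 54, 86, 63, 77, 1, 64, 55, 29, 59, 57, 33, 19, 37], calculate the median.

54.5

Step 1: Sort the data in ascending order: [1, 19, 29, 33, 37, 47, 54, 55, 57, 59, 63, 64, 77, 86]
Step 2: The number of values is n = 14.
Step 3: Since n is even, the median is the average of positions 7 and 8:
  Median = (54 + 55) / 2 = 54.5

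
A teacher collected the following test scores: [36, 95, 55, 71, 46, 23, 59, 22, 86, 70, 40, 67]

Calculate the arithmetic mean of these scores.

55.8333

Step 1: Sum all values: 36 + 95 + 55 + 71 + 46 + 23 + 59 + 22 + 86 + 70 + 40 + 67 = 670
Step 2: Count the number of values: n = 12
Step 3: Mean = sum / n = 670 / 12 = 55.8333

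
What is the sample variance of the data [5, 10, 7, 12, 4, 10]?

10

Step 1: Compute the mean: (5 + 10 + 7 + 12 + 4 + 10) / 6 = 8
Step 2: Compute squared deviations from the mean:
  (5 - 8)^2 = 9
  (10 - 8)^2 = 4
  (7 - 8)^2 = 1
  (12 - 8)^2 = 16
  (4 - 8)^2 = 16
  (10 - 8)^2 = 4
Step 3: Sum of squared deviations = 50
Step 4: Sample variance = 50 / 5 = 10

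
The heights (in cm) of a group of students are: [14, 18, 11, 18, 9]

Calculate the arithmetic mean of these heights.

14

Step 1: Sum all values: 14 + 18 + 11 + 18 + 9 = 70
Step 2: Count the number of values: n = 5
Step 3: Mean = sum / n = 70 / 5 = 14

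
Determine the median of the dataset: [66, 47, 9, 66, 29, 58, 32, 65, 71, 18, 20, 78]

52.5

Step 1: Sort the data in ascending order: [9, 18, 20, 29, 32, 47, 58, 65, 66, 66, 71, 78]
Step 2: The number of values is n = 12.
Step 3: Since n is even, the median is the average of positions 6 and 7:
  Median = (47 + 58) / 2 = 52.5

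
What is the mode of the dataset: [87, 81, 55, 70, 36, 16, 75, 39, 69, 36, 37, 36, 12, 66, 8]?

36

Step 1: Count the frequency of each value:
  8: appears 1 time(s)
  12: appears 1 time(s)
  16: appears 1 time(s)
  36: appears 3 time(s)
  37: appears 1 time(s)
  39: appears 1 time(s)
  55: appears 1 time(s)
  66: appears 1 time(s)
  69: appears 1 time(s)
  70: appears 1 time(s)
  75: appears 1 time(s)
  81: appears 1 time(s)
  87: appears 1 time(s)
Step 2: The value 36 appears most frequently (3 times).
Step 3: Mode = 36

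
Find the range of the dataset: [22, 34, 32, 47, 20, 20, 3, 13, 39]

44

Step 1: Identify the maximum value: max = 47
Step 2: Identify the minimum value: min = 3
Step 3: Range = max - min = 47 - 3 = 44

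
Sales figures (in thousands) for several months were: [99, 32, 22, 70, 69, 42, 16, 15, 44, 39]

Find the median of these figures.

40.5

Step 1: Sort the data in ascending order: [15, 16, 22, 32, 39, 42, 44, 69, 70, 99]
Step 2: The number of values is n = 10.
Step 3: Since n is even, the median is the average of positions 5 and 6:
  Median = (39 + 42) / 2 = 40.5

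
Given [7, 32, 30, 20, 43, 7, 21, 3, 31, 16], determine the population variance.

152.8

Step 1: Compute the mean: (7 + 32 + 30 + 20 + 43 + 7 + 21 + 3 + 31 + 16) / 10 = 21
Step 2: Compute squared deviations from the mean:
  (7 - 21)^2 = 196
  (32 - 21)^2 = 121
  (30 - 21)^2 = 81
  (20 - 21)^2 = 1
  (43 - 21)^2 = 484
  (7 - 21)^2 = 196
  (21 - 21)^2 = 0
  (3 - 21)^2 = 324
  (31 - 21)^2 = 100
  (16 - 21)^2 = 25
Step 3: Sum of squared deviations = 1528
Step 4: Population variance = 1528 / 10 = 152.8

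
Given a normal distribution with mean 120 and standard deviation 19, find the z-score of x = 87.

-1.7368

Step 1: Recall the z-score formula: z = (x - mu) / sigma
Step 2: Substitute values: z = (87 - 120) / 19
Step 3: z = -33 / 19 = -1.7368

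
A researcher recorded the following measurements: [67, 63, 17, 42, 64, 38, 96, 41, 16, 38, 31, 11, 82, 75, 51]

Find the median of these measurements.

42

Step 1: Sort the data in ascending order: [11, 16, 17, 31, 38, 38, 41, 42, 51, 63, 64, 67, 75, 82, 96]
Step 2: The number of values is n = 15.
Step 3: Since n is odd, the median is the middle value at position 8: 42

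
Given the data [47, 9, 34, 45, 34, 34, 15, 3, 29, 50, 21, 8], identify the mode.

34

Step 1: Count the frequency of each value:
  3: appears 1 time(s)
  8: appears 1 time(s)
  9: appears 1 time(s)
  15: appears 1 time(s)
  21: appears 1 time(s)
  29: appears 1 time(s)
  34: appears 3 time(s)
  45: appears 1 time(s)
  47: appears 1 time(s)
  50: appears 1 time(s)
Step 2: The value 34 appears most frequently (3 times).
Step 3: Mode = 34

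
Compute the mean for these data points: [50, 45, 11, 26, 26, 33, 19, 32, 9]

27.8889

Step 1: Sum all values: 50 + 45 + 11 + 26 + 26 + 33 + 19 + 32 + 9 = 251
Step 2: Count the number of values: n = 9
Step 3: Mean = sum / n = 251 / 9 = 27.8889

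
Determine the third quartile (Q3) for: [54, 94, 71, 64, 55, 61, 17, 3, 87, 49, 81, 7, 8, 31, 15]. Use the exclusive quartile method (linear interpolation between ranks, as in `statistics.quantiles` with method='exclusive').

71

Step 1: Sort the data: [3, 7, 8, 15, 17, 31, 49, 54, 55, 61, 64, 71, 81, 87, 94]
Step 2: n = 15
Step 3: Using the exclusive quartile method:
  Q1 = 15
  Q2 (median) = 54
  Q3 = 71
  IQR = Q3 - Q1 = 71 - 15 = 56
Step 4: Q3 = 71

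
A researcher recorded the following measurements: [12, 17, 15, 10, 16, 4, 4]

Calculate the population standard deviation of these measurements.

5.0265

Step 1: Compute the mean: 11.1429
Step 2: Sum of squared deviations from the mean: 176.8571
Step 3: Population variance = 176.8571 / 7 = 25.2653
Step 4: Standard deviation = sqrt(25.2653) = 5.0265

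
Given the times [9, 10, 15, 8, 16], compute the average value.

11.6

Step 1: Sum all values: 9 + 10 + 15 + 8 + 16 = 58
Step 2: Count the number of values: n = 5
Step 3: Mean = sum / n = 58 / 5 = 11.6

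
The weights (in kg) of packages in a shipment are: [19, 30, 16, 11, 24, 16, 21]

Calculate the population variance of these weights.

32.8163

Step 1: Compute the mean: (19 + 30 + 16 + 11 + 24 + 16 + 21) / 7 = 19.5714
Step 2: Compute squared deviations from the mean:
  (19 - 19.5714)^2 = 0.3265
  (30 - 19.5714)^2 = 108.7551
  (16 - 19.5714)^2 = 12.7551
  (11 - 19.5714)^2 = 73.4694
  (24 - 19.5714)^2 = 19.6122
  (16 - 19.5714)^2 = 12.7551
  (21 - 19.5714)^2 = 2.0408
Step 3: Sum of squared deviations = 229.7143
Step 4: Population variance = 229.7143 / 7 = 32.8163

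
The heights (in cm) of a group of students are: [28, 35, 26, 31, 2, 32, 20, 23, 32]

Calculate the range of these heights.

33

Step 1: Identify the maximum value: max = 35
Step 2: Identify the minimum value: min = 2
Step 3: Range = max - min = 35 - 2 = 33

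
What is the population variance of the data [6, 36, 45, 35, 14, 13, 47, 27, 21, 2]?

227.84

Step 1: Compute the mean: (6 + 36 + 45 + 35 + 14 + 13 + 47 + 27 + 21 + 2) / 10 = 24.6
Step 2: Compute squared deviations from the mean:
  (6 - 24.6)^2 = 345.96
  (36 - 24.6)^2 = 129.96
  (45 - 24.6)^2 = 416.16
  (35 - 24.6)^2 = 108.16
  (14 - 24.6)^2 = 112.36
  (13 - 24.6)^2 = 134.56
  (47 - 24.6)^2 = 501.76
  (27 - 24.6)^2 = 5.76
  (21 - 24.6)^2 = 12.96
  (2 - 24.6)^2 = 510.76
Step 3: Sum of squared deviations = 2278.4
Step 4: Population variance = 2278.4 / 10 = 227.84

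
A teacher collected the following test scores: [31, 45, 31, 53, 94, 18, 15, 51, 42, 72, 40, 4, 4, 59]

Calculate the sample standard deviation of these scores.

25.5447

Step 1: Compute the mean: 39.9286
Step 2: Sum of squared deviations from the mean: 8482.9286
Step 3: Sample variance = 8482.9286 / 13 = 652.533
Step 4: Standard deviation = sqrt(652.533) = 25.5447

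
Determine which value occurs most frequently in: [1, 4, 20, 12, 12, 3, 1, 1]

1

Step 1: Count the frequency of each value:
  1: appears 3 time(s)
  3: appears 1 time(s)
  4: appears 1 time(s)
  12: appears 2 time(s)
  20: appears 1 time(s)
Step 2: The value 1 appears most frequently (3 times).
Step 3: Mode = 1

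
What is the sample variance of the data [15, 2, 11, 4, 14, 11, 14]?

26.4762

Step 1: Compute the mean: (15 + 2 + 11 + 4 + 14 + 11 + 14) / 7 = 10.1429
Step 2: Compute squared deviations from the mean:
  (15 - 10.1429)^2 = 23.5918
  (2 - 10.1429)^2 = 66.3061
  (11 - 10.1429)^2 = 0.7347
  (4 - 10.1429)^2 = 37.7347
  (14 - 10.1429)^2 = 14.8776
  (11 - 10.1429)^2 = 0.7347
  (14 - 10.1429)^2 = 14.8776
Step 3: Sum of squared deviations = 158.8571
Step 4: Sample variance = 158.8571 / 6 = 26.4762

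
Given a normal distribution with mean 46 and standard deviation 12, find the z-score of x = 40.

-0.5

Step 1: Recall the z-score formula: z = (x - mu) / sigma
Step 2: Substitute values: z = (40 - 46) / 12
Step 3: z = -6 / 12 = -0.5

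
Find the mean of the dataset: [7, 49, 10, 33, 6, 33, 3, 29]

21.25

Step 1: Sum all values: 7 + 49 + 10 + 33 + 6 + 33 + 3 + 29 = 170
Step 2: Count the number of values: n = 8
Step 3: Mean = sum / n = 170 / 8 = 21.25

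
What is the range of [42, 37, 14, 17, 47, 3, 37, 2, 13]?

45

Step 1: Identify the maximum value: max = 47
Step 2: Identify the minimum value: min = 2
Step 3: Range = max - min = 47 - 2 = 45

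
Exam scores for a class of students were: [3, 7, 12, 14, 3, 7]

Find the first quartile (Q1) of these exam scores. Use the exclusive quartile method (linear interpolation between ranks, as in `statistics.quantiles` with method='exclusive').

3

Step 1: Sort the data: [3, 3, 7, 7, 12, 14]
Step 2: n = 6
Step 3: Using the exclusive quartile method:
  Q1 = 3
  Q2 (median) = 7
  Q3 = 12.5
  IQR = Q3 - Q1 = 12.5 - 3 = 9.5
Step 4: Q1 = 3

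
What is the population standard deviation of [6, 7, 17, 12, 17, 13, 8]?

4.2378

Step 1: Compute the mean: 11.4286
Step 2: Sum of squared deviations from the mean: 125.7143
Step 3: Population variance = 125.7143 / 7 = 17.9592
Step 4: Standard deviation = sqrt(17.9592) = 4.2378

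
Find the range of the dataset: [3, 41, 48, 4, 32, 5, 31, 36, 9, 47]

45

Step 1: Identify the maximum value: max = 48
Step 2: Identify the minimum value: min = 3
Step 3: Range = max - min = 48 - 3 = 45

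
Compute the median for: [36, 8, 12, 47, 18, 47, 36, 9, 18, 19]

18.5

Step 1: Sort the data in ascending order: [8, 9, 12, 18, 18, 19, 36, 36, 47, 47]
Step 2: The number of values is n = 10.
Step 3: Since n is even, the median is the average of positions 5 and 6:
  Median = (18 + 19) / 2 = 18.5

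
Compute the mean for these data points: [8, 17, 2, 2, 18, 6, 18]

10.1429

Step 1: Sum all values: 8 + 17 + 2 + 2 + 18 + 6 + 18 = 71
Step 2: Count the number of values: n = 7
Step 3: Mean = sum / n = 71 / 7 = 10.1429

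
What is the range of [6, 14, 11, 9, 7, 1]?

13

Step 1: Identify the maximum value: max = 14
Step 2: Identify the minimum value: min = 1
Step 3: Range = max - min = 14 - 1 = 13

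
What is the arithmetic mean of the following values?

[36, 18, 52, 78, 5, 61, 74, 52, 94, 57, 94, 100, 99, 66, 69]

63.6667

Step 1: Sum all values: 36 + 18 + 52 + 78 + 5 + 61 + 74 + 52 + 94 + 57 + 94 + 100 + 99 + 66 + 69 = 955
Step 2: Count the number of values: n = 15
Step 3: Mean = sum / n = 955 / 15 = 63.6667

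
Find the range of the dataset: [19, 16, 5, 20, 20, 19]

15

Step 1: Identify the maximum value: max = 20
Step 2: Identify the minimum value: min = 5
Step 3: Range = max - min = 20 - 5 = 15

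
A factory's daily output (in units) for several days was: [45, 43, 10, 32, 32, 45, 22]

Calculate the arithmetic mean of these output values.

32.7143

Step 1: Sum all values: 45 + 43 + 10 + 32 + 32 + 45 + 22 = 229
Step 2: Count the number of values: n = 7
Step 3: Mean = sum / n = 229 / 7 = 32.7143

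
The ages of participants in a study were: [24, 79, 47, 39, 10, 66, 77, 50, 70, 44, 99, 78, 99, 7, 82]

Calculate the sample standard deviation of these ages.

29.4605

Step 1: Compute the mean: 58.0667
Step 2: Sum of squared deviations from the mean: 12150.9333
Step 3: Sample variance = 12150.9333 / 14 = 867.9238
Step 4: Standard deviation = sqrt(867.9238) = 29.4605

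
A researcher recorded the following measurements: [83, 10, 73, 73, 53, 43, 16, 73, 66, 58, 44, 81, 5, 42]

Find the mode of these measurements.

73

Step 1: Count the frequency of each value:
  5: appears 1 time(s)
  10: appears 1 time(s)
  16: appears 1 time(s)
  42: appears 1 time(s)
  43: appears 1 time(s)
  44: appears 1 time(s)
  53: appears 1 time(s)
  58: appears 1 time(s)
  66: appears 1 time(s)
  73: appears 3 time(s)
  81: appears 1 time(s)
  83: appears 1 time(s)
Step 2: The value 73 appears most frequently (3 times).
Step 3: Mode = 73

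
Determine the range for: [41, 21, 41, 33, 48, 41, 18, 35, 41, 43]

30

Step 1: Identify the maximum value: max = 48
Step 2: Identify the minimum value: min = 18
Step 3: Range = max - min = 48 - 18 = 30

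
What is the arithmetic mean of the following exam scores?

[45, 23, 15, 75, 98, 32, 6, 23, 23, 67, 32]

39.9091

Step 1: Sum all values: 45 + 23 + 15 + 75 + 98 + 32 + 6 + 23 + 23 + 67 + 32 = 439
Step 2: Count the number of values: n = 11
Step 3: Mean = sum / n = 439 / 11 = 39.9091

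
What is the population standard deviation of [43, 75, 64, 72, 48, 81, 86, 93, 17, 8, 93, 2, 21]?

31.738

Step 1: Compute the mean: 54.0769
Step 2: Sum of squared deviations from the mean: 13094.9231
Step 3: Population variance = 13094.9231 / 13 = 1007.3018
Step 4: Standard deviation = sqrt(1007.3018) = 31.738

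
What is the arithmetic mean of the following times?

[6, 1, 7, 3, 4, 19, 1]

5.8571

Step 1: Sum all values: 6 + 1 + 7 + 3 + 4 + 19 + 1 = 41
Step 2: Count the number of values: n = 7
Step 3: Mean = sum / n = 41 / 7 = 5.8571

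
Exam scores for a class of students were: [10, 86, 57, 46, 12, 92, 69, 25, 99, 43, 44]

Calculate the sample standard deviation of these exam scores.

30.8901

Step 1: Compute the mean: 53
Step 2: Sum of squared deviations from the mean: 9542
Step 3: Sample variance = 9542 / 10 = 954.2
Step 4: Standard deviation = sqrt(954.2) = 30.8901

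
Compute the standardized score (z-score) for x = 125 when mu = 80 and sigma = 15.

3

Step 1: Recall the z-score formula: z = (x - mu) / sigma
Step 2: Substitute values: z = (125 - 80) / 15
Step 3: z = 45 / 15 = 3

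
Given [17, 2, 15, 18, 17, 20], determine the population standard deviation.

5.9278

Step 1: Compute the mean: 14.8333
Step 2: Sum of squared deviations from the mean: 210.8333
Step 3: Population variance = 210.8333 / 6 = 35.1389
Step 4: Standard deviation = sqrt(35.1389) = 5.9278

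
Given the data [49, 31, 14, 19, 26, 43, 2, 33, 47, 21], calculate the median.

28.5

Step 1: Sort the data in ascending order: [2, 14, 19, 21, 26, 31, 33, 43, 47, 49]
Step 2: The number of values is n = 10.
Step 3: Since n is even, the median is the average of positions 5 and 6:
  Median = (26 + 31) / 2 = 28.5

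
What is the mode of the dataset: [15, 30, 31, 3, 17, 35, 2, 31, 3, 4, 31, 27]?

31

Step 1: Count the frequency of each value:
  2: appears 1 time(s)
  3: appears 2 time(s)
  4: appears 1 time(s)
  15: appears 1 time(s)
  17: appears 1 time(s)
  27: appears 1 time(s)
  30: appears 1 time(s)
  31: appears 3 time(s)
  35: appears 1 time(s)
Step 2: The value 31 appears most frequently (3 times).
Step 3: Mode = 31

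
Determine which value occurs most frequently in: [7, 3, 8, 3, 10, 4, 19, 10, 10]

10

Step 1: Count the frequency of each value:
  3: appears 2 time(s)
  4: appears 1 time(s)
  7: appears 1 time(s)
  8: appears 1 time(s)
  10: appears 3 time(s)
  19: appears 1 time(s)
Step 2: The value 10 appears most frequently (3 times).
Step 3: Mode = 10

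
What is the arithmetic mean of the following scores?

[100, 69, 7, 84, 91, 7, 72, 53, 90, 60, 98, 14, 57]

61.6923

Step 1: Sum all values: 100 + 69 + 7 + 84 + 91 + 7 + 72 + 53 + 90 + 60 + 98 + 14 + 57 = 802
Step 2: Count the number of values: n = 13
Step 3: Mean = sum / n = 802 / 13 = 61.6923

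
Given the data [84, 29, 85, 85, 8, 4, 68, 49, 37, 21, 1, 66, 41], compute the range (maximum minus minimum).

84

Step 1: Identify the maximum value: max = 85
Step 2: Identify the minimum value: min = 1
Step 3: Range = max - min = 85 - 1 = 84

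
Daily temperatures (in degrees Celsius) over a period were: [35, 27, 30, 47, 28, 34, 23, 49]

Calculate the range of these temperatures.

26

Step 1: Identify the maximum value: max = 49
Step 2: Identify the minimum value: min = 23
Step 3: Range = max - min = 49 - 23 = 26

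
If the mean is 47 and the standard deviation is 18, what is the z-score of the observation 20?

-1.5

Step 1: Recall the z-score formula: z = (x - mu) / sigma
Step 2: Substitute values: z = (20 - 47) / 18
Step 3: z = -27 / 18 = -1.5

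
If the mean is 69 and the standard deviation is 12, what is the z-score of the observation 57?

-1

Step 1: Recall the z-score formula: z = (x - mu) / sigma
Step 2: Substitute values: z = (57 - 69) / 12
Step 3: z = -12 / 12 = -1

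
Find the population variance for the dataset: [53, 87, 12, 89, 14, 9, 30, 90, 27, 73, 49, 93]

1014.3056

Step 1: Compute the mean: (53 + 87 + 12 + 89 + 14 + 9 + 30 + 90 + 27 + 73 + 49 + 93) / 12 = 52.1667
Step 2: Compute squared deviations from the mean:
  (53 - 52.1667)^2 = 0.6944
  (87 - 52.1667)^2 = 1213.3611
  (12 - 52.1667)^2 = 1613.3611
  (89 - 52.1667)^2 = 1356.6944
  (14 - 52.1667)^2 = 1456.6944
  (9 - 52.1667)^2 = 1863.3611
  (30 - 52.1667)^2 = 491.3611
  (90 - 52.1667)^2 = 1431.3611
  (27 - 52.1667)^2 = 633.3611
  (73 - 52.1667)^2 = 434.0278
  (49 - 52.1667)^2 = 10.0278
  (93 - 52.1667)^2 = 1667.3611
Step 3: Sum of squared deviations = 12171.6667
Step 4: Population variance = 12171.6667 / 12 = 1014.3056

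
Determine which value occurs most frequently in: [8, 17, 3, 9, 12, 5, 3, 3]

3

Step 1: Count the frequency of each value:
  3: appears 3 time(s)
  5: appears 1 time(s)
  8: appears 1 time(s)
  9: appears 1 time(s)
  12: appears 1 time(s)
  17: appears 1 time(s)
Step 2: The value 3 appears most frequently (3 times).
Step 3: Mode = 3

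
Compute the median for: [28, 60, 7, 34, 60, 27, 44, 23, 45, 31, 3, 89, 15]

31

Step 1: Sort the data in ascending order: [3, 7, 15, 23, 27, 28, 31, 34, 44, 45, 60, 60, 89]
Step 2: The number of values is n = 13.
Step 3: Since n is odd, the median is the middle value at position 7: 31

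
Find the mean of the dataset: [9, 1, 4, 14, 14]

8.4

Step 1: Sum all values: 9 + 1 + 4 + 14 + 14 = 42
Step 2: Count the number of values: n = 5
Step 3: Mean = sum / n = 42 / 5 = 8.4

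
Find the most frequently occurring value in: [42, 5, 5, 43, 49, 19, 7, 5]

5

Step 1: Count the frequency of each value:
  5: appears 3 time(s)
  7: appears 1 time(s)
  19: appears 1 time(s)
  42: appears 1 time(s)
  43: appears 1 time(s)
  49: appears 1 time(s)
Step 2: The value 5 appears most frequently (3 times).
Step 3: Mode = 5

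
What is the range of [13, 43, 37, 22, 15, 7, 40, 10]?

36

Step 1: Identify the maximum value: max = 43
Step 2: Identify the minimum value: min = 7
Step 3: Range = max - min = 43 - 7 = 36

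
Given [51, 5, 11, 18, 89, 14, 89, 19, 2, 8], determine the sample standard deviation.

33.6227

Step 1: Compute the mean: 30.6
Step 2: Sum of squared deviations from the mean: 10174.4
Step 3: Sample variance = 10174.4 / 9 = 1130.4889
Step 4: Standard deviation = sqrt(1130.4889) = 33.6227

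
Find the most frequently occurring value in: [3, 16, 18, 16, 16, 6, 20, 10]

16

Step 1: Count the frequency of each value:
  3: appears 1 time(s)
  6: appears 1 time(s)
  10: appears 1 time(s)
  16: appears 3 time(s)
  18: appears 1 time(s)
  20: appears 1 time(s)
Step 2: The value 16 appears most frequently (3 times).
Step 3: Mode = 16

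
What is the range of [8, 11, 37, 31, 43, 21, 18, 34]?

35

Step 1: Identify the maximum value: max = 43
Step 2: Identify the minimum value: min = 8
Step 3: Range = max - min = 43 - 8 = 35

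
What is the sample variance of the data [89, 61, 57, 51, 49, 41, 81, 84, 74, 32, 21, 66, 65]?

415.5641

Step 1: Compute the mean: (89 + 61 + 57 + 51 + 49 + 41 + 81 + 84 + 74 + 32 + 21 + 66 + 65) / 13 = 59.3077
Step 2: Compute squared deviations from the mean:
  (89 - 59.3077)^2 = 881.6331
  (61 - 59.3077)^2 = 2.8639
  (57 - 59.3077)^2 = 5.3254
  (51 - 59.3077)^2 = 69.0178
  (49 - 59.3077)^2 = 106.2485
  (41 - 59.3077)^2 = 335.1716
  (81 - 59.3077)^2 = 470.5562
  (84 - 59.3077)^2 = 609.7101
  (74 - 59.3077)^2 = 215.8639
  (32 - 59.3077)^2 = 745.7101
  (21 - 59.3077)^2 = 1467.4793
  (66 - 59.3077)^2 = 44.787
  (65 - 59.3077)^2 = 32.4024
Step 3: Sum of squared deviations = 4986.7692
Step 4: Sample variance = 4986.7692 / 12 = 415.5641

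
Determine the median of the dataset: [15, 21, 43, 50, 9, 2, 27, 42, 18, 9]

19.5

Step 1: Sort the data in ascending order: [2, 9, 9, 15, 18, 21, 27, 42, 43, 50]
Step 2: The number of values is n = 10.
Step 3: Since n is even, the median is the average of positions 5 and 6:
  Median = (18 + 21) / 2 = 19.5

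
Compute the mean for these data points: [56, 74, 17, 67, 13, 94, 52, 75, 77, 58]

58.3

Step 1: Sum all values: 56 + 74 + 17 + 67 + 13 + 94 + 52 + 75 + 77 + 58 = 583
Step 2: Count the number of values: n = 10
Step 3: Mean = sum / n = 583 / 10 = 58.3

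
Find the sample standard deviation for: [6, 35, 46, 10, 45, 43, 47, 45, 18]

16.7315

Step 1: Compute the mean: 32.7778
Step 2: Sum of squared deviations from the mean: 2239.5556
Step 3: Sample variance = 2239.5556 / 8 = 279.9444
Step 4: Standard deviation = sqrt(279.9444) = 16.7315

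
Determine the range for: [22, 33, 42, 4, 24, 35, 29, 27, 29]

38

Step 1: Identify the maximum value: max = 42
Step 2: Identify the minimum value: min = 4
Step 3: Range = max - min = 42 - 4 = 38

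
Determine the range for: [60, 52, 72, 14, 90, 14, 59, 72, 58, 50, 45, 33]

76

Step 1: Identify the maximum value: max = 90
Step 2: Identify the minimum value: min = 14
Step 3: Range = max - min = 90 - 14 = 76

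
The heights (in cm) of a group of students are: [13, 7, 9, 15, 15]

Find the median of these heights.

13

Step 1: Sort the data in ascending order: [7, 9, 13, 15, 15]
Step 2: The number of values is n = 5.
Step 3: Since n is odd, the median is the middle value at position 3: 13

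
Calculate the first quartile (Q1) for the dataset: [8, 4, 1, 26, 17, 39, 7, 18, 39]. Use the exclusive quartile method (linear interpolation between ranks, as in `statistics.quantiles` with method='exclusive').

5.5

Step 1: Sort the data: [1, 4, 7, 8, 17, 18, 26, 39, 39]
Step 2: n = 9
Step 3: Using the exclusive quartile method:
  Q1 = 5.5
  Q2 (median) = 17
  Q3 = 32.5
  IQR = Q3 - Q1 = 32.5 - 5.5 = 27
Step 4: Q1 = 5.5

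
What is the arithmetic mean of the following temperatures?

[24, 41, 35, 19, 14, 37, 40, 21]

28.875

Step 1: Sum all values: 24 + 41 + 35 + 19 + 14 + 37 + 40 + 21 = 231
Step 2: Count the number of values: n = 8
Step 3: Mean = sum / n = 231 / 8 = 28.875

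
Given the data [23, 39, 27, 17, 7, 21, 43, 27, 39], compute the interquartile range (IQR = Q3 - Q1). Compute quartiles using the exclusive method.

20

Step 1: Sort the data: [7, 17, 21, 23, 27, 27, 39, 39, 43]
Step 2: n = 9
Step 3: Using the exclusive quartile method:
  Q1 = 19
  Q2 (median) = 27
  Q3 = 39
  IQR = Q3 - Q1 = 39 - 19 = 20
Step 4: IQR = 20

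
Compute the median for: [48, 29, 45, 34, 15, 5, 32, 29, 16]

29

Step 1: Sort the data in ascending order: [5, 15, 16, 29, 29, 32, 34, 45, 48]
Step 2: The number of values is n = 9.
Step 3: Since n is odd, the median is the middle value at position 5: 29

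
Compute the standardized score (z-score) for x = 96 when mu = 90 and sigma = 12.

0.5

Step 1: Recall the z-score formula: z = (x - mu) / sigma
Step 2: Substitute values: z = (96 - 90) / 12
Step 3: z = 6 / 12 = 0.5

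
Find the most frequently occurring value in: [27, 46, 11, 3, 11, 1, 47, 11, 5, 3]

11

Step 1: Count the frequency of each value:
  1: appears 1 time(s)
  3: appears 2 time(s)
  5: appears 1 time(s)
  11: appears 3 time(s)
  27: appears 1 time(s)
  46: appears 1 time(s)
  47: appears 1 time(s)
Step 2: The value 11 appears most frequently (3 times).
Step 3: Mode = 11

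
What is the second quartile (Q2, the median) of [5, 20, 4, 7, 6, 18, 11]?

7

Step 1: Sort the data: [4, 5, 6, 7, 11, 18, 20]
Step 2: n = 7
Step 3: Q2 is the median. Since n is odd, it is the middle value at position 4: 7
Step 4: Q2 = 7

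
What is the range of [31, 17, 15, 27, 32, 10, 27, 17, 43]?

33

Step 1: Identify the maximum value: max = 43
Step 2: Identify the minimum value: min = 10
Step 3: Range = max - min = 43 - 10 = 33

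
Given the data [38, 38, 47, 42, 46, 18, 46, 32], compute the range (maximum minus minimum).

29

Step 1: Identify the maximum value: max = 47
Step 2: Identify the minimum value: min = 18
Step 3: Range = max - min = 47 - 18 = 29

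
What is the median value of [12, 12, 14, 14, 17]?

14

Step 1: Sort the data in ascending order: [12, 12, 14, 14, 17]
Step 2: The number of values is n = 5.
Step 3: Since n is odd, the median is the middle value at position 3: 14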